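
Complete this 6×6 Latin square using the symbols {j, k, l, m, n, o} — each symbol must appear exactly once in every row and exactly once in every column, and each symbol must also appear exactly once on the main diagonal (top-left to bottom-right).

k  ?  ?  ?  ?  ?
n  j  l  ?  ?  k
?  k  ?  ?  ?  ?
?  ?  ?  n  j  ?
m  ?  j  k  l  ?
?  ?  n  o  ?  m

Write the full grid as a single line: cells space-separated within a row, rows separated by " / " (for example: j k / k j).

k o m l n j / n j l m o k / l k o j m n / o m k n j l / m n j k l o / j l n o k m

(r2,c4) = m
(r2,c5) = o
(r3,c3) = o
(r6,c2) = l
(r6,c5) = k
(r1,c3) = m
(r1,c5) = n
(r3,c5) = m
(r4,c3) = k
(r6,c1) = j
(r1,c2) = o
(r3,c1) = l
(r3,c4) = j
(r3,c6) = n
(r4,c1) = o
(r4,c2) = m
(r4,c6) = l
(r5,c2) = n
(r5,c6) = o
(r1,c4) = l
(r1,c6) = j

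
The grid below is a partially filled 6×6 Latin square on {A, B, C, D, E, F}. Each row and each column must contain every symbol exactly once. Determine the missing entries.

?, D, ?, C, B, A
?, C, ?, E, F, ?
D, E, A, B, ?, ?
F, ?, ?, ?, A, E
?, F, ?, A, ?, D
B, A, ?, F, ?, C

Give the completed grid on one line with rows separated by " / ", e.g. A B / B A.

E D F C B A / A C D E F B / D E A B C F / F B C D A E / C F B A E D / B A E F D C

At row 1, column 1: row 1 has {A,B,C,D}; column 1 has {B,D,F}; that leaves E.
At row 1, column 3: row 1 has {A,B,C,D,E}; column 3 has {A}; that leaves F.
At row 2, column 1: row 2 has {C,E,F}; column 1 has {B,D,E,F}; that leaves A.
At row 2, column 6: row 2 has {A,C,E,F}; column 6 has {A,C,D,E}; that leaves B.
At row 3, column 5: row 3 has {A,B,D,E}; column 5 has {A,B,F}; that leaves C.
At row 3, column 6: row 3 has {A,B,C,D,E}; column 6 has {A,B,C,D,E}; that leaves F.
At row 4, column 2: row 4 has {A,E,F}; column 2 has {A,C,D,E,F}; that leaves B.
At row 4, column 4: row 4 has {A,B,E,F}; column 4 has {A,B,C,E,F}; that leaves D.
At row 5, column 1: row 5 has {A,D,F}; column 1 has {A,B,D,E,F}; that leaves C.
At row 5, column 5: row 5 has {A,C,D,F}; column 5 has {A,B,C,F}; that leaves E.
At row 6, column 5: row 6 has {A,B,C,F}; column 5 has {A,B,C,E,F}; that leaves D.
At row 2, column 3: row 2 has {A,B,C,E,F}; column 3 has {A,F}; that leaves D.
At row 4, column 3: row 4 has {A,B,D,E,F}; column 3 has {A,D,F}; that leaves C.
At row 5, column 3: row 5 has {A,C,D,E,F}; column 3 has {A,C,D,F}; that leaves B.
At row 6, column 3: row 6 has {A,B,C,D,F}; column 3 has {A,B,C,D,F}; that leaves E.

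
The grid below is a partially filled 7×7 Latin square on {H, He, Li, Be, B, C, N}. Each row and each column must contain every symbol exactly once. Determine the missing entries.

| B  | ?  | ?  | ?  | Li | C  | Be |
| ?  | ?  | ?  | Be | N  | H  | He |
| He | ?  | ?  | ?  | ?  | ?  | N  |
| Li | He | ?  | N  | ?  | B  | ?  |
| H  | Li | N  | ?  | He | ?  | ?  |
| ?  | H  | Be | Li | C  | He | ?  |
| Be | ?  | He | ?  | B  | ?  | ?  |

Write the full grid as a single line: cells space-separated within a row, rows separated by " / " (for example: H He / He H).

B N H He Li C Be / C B Li Be N H He / He Be B C H Li N / Li He C N Be B H / H Li N B He Be C / N H Be Li C He B / Be C He H B N Li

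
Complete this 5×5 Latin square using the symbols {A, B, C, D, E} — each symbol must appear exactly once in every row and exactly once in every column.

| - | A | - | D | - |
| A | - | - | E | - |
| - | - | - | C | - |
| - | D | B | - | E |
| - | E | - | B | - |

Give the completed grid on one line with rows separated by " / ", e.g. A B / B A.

At row 3, column 2: row 3 has {C}; column 2 has {A,D,E}; that leaves B.
At row 4, column 1: row 4 has {B,D,E}; column 1 has {A}; that leaves C.
At row 4, column 4: row 4 has {B,C,D,E}; column 4 has {B,C,D,E}; that leaves A.
At row 5, column 1: row 5 has {B,E}; column 1 has {A,C}; that leaves D.
At row 2, column 2: row 2 has {A,E}; column 2 has {A,B,D,E}; that leaves C.
At row 2, column 3: row 2 has {A,C,E}; column 3 has {B}; that leaves D.
At row 2, column 5: row 2 has {A,C,D,E}; column 5 has {E}; that leaves B.
At row 3, column 1: row 3 has {B,C}; column 1 has {A,C,D}; that leaves E.
At row 3, column 3: row 3 has {B,C,E}; column 3 has {B,D}; that leaves A.
At row 3, column 5: row 3 has {A,B,C,E}; column 5 has {B,E}; that leaves D.
At row 5, column 3: row 5 has {B,D,E}; column 3 has {A,B,D}; that leaves C.
At row 5, column 5: row 5 has {B,C,D,E}; column 5 has {B,D,E}; that leaves A.
At row 1, column 1: row 1 has {A,D}; column 1 has {A,C,D,E}; that leaves B.
At row 1, column 3: row 1 has {A,B,D}; column 3 has {A,B,C,D}; that leaves E.
At row 1, column 5: row 1 has {A,B,D,E}; column 5 has {A,B,D,E}; that leaves C.

B A E D C / A C D E B / E B A C D / C D B A E / D E C B A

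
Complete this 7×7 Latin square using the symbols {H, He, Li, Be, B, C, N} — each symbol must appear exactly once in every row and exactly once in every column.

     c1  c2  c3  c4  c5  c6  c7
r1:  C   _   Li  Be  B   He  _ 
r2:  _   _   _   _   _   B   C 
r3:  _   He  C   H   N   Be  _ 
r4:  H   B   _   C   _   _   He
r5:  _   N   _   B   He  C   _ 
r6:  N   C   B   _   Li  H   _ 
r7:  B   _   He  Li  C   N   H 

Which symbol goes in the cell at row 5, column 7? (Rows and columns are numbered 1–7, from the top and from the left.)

Li

Cell (r1,c2): row 1 has {He,Li,Be,B,C}; column 2 has {He,B,C,N} → H.
Cell (r1,c7): row 1 has {H,He,Li,Be,B,C}; column 7 has {H,He,C} → N.
Cell (r3,c1): row 3 has {H,He,Be,C,N}; column 1 has {H,B,C,N} → Li.
Cell (r3,c7): row 3 has {H,He,Li,Be,C,N}; column 7 has {H,He,C,N} → B.
Cell (r4,c5): row 4 has {H,He,B,C}; column 5 has {He,Li,B,C,N} → Be.
Cell (r4,c6): row 4 has {H,He,Be,B,C}; column 6 has {H,He,Be,B,C,N} → Li.
Cell (r5,c1): row 5 has {He,B,C,N}; column 1 has {H,Li,B,C,N} → Be.
Cell (r5,c3): row 5 has {He,Be,B,C,N}; column 3 has {He,Li,B,C} → H.
Cell (r5,c7): row 5 has {H,He,Be,B,C,N}; column 7 has {H,He,B,C,N} → Li.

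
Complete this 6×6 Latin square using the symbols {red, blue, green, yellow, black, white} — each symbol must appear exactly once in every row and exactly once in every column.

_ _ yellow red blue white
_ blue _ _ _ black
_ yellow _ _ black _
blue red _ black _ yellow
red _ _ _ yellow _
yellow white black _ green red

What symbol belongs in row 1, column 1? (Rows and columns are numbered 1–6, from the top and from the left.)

(r4,c5) = white
(r6,c4) = blue
(r2,c5) = red
(r4,c3) = green
(r2,c3) = white
(r5,c3) = blue
(r5,c6) = green
(r2,c1) = green
(r2,c4) = yellow
(r3,c1) = white
(r3,c3) = red
(r3,c4) = green
(r3,c6) = blue
(r5,c2) = black
(r5,c4) = white
(r1,c1) = black

black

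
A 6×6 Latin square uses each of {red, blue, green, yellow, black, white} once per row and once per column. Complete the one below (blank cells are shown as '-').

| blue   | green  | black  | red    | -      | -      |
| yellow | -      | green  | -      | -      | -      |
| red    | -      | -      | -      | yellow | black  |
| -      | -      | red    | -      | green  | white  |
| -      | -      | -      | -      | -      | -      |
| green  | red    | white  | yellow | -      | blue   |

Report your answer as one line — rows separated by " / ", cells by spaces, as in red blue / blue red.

blue green black red white yellow / yellow black green white blue red / red white blue green yellow black / black yellow red blue green white / white blue yellow black red green / green red white yellow black blue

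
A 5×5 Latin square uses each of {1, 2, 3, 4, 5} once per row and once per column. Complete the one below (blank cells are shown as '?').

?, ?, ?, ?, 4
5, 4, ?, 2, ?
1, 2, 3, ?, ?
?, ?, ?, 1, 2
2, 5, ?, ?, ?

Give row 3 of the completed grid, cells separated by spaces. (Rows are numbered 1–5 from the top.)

1 2 3 4 5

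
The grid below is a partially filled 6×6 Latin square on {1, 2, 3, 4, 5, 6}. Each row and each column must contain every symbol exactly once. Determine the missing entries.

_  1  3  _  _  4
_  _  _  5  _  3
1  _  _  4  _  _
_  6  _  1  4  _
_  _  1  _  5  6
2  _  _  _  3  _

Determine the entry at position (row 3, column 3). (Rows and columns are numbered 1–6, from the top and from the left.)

6

(r6,c4) = 6
(r1,c4) = 2
(r1,c5) = 6
(r3,c5) = 2
(r3,c6) = 5
(r4,c6) = 2
(r5,c4) = 3
(r6,c6) = 1
(r1,c1) = 5
(r2,c5) = 1
(r3,c2) = 3
(r3,c3) = 6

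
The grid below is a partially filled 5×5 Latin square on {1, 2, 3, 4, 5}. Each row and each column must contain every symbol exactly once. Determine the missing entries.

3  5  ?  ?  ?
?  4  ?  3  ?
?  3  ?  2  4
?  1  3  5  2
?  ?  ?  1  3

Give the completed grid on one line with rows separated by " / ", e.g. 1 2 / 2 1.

3 5 2 4 1 / 2 4 1 3 5 / 1 3 5 2 4 / 4 1 3 5 2 / 5 2 4 1 3

(r1,c4) = 4
(r1,c5) = 1
(r2,c5) = 5
(r4,c1) = 4
(r5,c2) = 2
(r1,c3) = 2
(r2,c3) = 1
(r3,c3) = 5
(r5,c1) = 5
(r5,c3) = 4
(r2,c1) = 2
(r3,c1) = 1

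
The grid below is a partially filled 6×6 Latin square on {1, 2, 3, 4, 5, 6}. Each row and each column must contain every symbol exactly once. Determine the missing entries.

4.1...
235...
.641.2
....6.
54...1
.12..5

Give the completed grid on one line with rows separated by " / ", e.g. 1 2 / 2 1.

row 3 has {1,2,4,6}; column 1 has {2,4,5} — only 3 is left for (r3,c1).
row 3 has {1,2,3,4,6}; column 5 has {6} — only 5 is left for (r3,c5).
row 4 has {6}; column 1 has {2,3,4,5} — only 1 is left for (r4,c1).
row 4 has {1,6}; column 3 has {1,2,4,5} — only 3 is left for (r4,c3).
row 4 has {1,3,6}; column 6 has {1,2,5} — only 4 is left for (r4,c6).
row 5 has {1,4,5}; column 3 has {1,2,3,4,5} — only 6 is left for (r5,c3).
row 6 has {1,2,5}; column 1 has {1,2,3,4,5} — only 6 is left for (r6,c1).
row 2 has {2,3,5}; column 6 has {1,2,4,5} — only 6 is left for (r2,c6).
row 1 has {1,4}; column 6 has {1,2,4,5,6} — only 3 is left for (r1,c6).
row 2 has {2,3,5,6}; column 4 has {1} — only 4 is left for (r2,c4).
row 2 has {2,3,4,5,6}; column 5 has {5,6} — only 1 is left for (r2,c5).
row 6 has {1,2,5,6}; column 4 has {1,4} — only 3 is left for (r6,c4).
row 6 has {1,2,3,5,6}; column 5 has {1,5,6} — only 4 is left for (r6,c5).
row 1 has {1,3,4}; column 5 has {1,4,5,6} — only 2 is left for (r1,c5).
row 5 has {1,4,5,6}; column 4 has {1,3,4} — only 2 is left for (r5,c4).
row 5 has {1,2,4,5,6}; column 5 has {1,2,4,5,6} — only 3 is left for (r5,c5).
row 1 has {1,2,3,4}; column 2 has {1,3,4,6} — only 5 is left for (r1,c2).
row 1 has {1,2,3,4,5}; column 4 has {1,2,3,4} — only 6 is left for (r1,c4).
row 4 has {1,3,4,6}; column 2 has {1,3,4,5,6} — only 2 is left for (r4,c2).
row 4 has {1,2,3,4,6}; column 4 has {1,2,3,4,6} — only 5 is left for (r4,c4).

4 5 1 6 2 3 / 2 3 5 4 1 6 / 3 6 4 1 5 2 / 1 2 3 5 6 4 / 5 4 6 2 3 1 / 6 1 2 3 4 5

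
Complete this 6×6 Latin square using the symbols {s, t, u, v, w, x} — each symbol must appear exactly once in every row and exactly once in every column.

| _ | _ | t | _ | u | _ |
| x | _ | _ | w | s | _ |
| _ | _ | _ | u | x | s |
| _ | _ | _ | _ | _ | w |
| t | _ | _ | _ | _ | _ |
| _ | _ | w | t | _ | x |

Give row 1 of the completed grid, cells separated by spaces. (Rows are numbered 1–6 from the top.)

s w t x u v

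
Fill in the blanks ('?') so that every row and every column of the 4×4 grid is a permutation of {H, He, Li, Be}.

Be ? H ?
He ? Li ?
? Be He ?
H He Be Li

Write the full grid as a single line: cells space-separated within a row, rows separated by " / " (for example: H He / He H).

Be Li H He / He H Li Be / Li Be He H / H He Be Li

(r1,c2): row 1 has {H,Be}; column 2 has {He,Be}, so it must be Li.
(r1,c4): row 1 has {H,Li,Be}; column 4 has {Li}, so it must be He.
(r2,c2): row 2 has {He,Li}; column 2 has {He,Li,Be}, so it must be H.
(r2,c4): row 2 has {H,He,Li}; column 4 has {He,Li}, so it must be Be.
(r3,c1): row 3 has {He,Be}; column 1 has {H,He,Be}, so it must be Li.
(r3,c4): row 3 has {He,Li,Be}; column 4 has {He,Li,Be}, so it must be H.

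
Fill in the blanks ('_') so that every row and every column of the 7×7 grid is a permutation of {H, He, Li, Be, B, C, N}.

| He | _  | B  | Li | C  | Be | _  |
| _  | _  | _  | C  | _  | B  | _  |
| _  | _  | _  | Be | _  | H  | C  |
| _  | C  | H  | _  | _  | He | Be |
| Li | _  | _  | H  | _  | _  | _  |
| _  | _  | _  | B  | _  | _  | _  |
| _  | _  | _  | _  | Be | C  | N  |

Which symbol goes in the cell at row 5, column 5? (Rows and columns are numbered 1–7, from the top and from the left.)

He

(r1,c7) = H
(r4,c4) = N
(r5,c6) = N
(r6,c6) = Li
(r6,c7) = He
(r7,c4) = He
(r1,c2) = N
(r2,c7) = Li
(r4,c1) = B
(r4,c5) = Li
(r5,c7) = B
(r7,c1) = H
(r7,c3) = Li
(r3,c1) = N
(r3,c3) = He
(r3,c5) = B
(r5,c5) = He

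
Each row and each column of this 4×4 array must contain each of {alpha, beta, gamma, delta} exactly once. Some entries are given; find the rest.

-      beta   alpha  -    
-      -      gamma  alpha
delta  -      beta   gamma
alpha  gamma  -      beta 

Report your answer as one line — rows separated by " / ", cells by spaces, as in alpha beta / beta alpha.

gamma beta alpha delta / beta delta gamma alpha / delta alpha beta gamma / alpha gamma delta beta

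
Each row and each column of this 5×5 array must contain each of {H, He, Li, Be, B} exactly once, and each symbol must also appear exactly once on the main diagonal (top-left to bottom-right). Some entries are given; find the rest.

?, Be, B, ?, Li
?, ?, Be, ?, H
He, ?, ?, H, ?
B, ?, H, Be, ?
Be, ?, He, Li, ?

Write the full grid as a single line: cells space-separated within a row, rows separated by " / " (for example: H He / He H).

H Be B He Li / Li He Be B H / He B Li H Be / B Li H Be He / Be H He Li B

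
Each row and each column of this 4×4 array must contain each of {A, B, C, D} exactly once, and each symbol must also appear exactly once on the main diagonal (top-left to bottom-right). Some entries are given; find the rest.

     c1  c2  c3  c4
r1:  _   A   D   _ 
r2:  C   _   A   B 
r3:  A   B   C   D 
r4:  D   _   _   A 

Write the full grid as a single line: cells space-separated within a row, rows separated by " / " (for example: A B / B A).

row 1 has {A,D}; column 1 has {A,C,D}; the diagonal has {A,C} — only B is left for (r1,c1).
row 1 has {A,B,D}; column 4 has {A,B,D} — only C is left for (r1,c4).
row 2 has {A,B,C}; column 2 has {A,B}; the diagonal has {A,B,C} — only D is left for (r2,c2).
row 4 has {A,D}; column 2 has {A,B,D} — only C is left for (r4,c2).
row 4 has {A,C,D}; column 3 has {A,C,D} — only B is left for (r4,c3).

B A D C / C D A B / A B C D / D C B A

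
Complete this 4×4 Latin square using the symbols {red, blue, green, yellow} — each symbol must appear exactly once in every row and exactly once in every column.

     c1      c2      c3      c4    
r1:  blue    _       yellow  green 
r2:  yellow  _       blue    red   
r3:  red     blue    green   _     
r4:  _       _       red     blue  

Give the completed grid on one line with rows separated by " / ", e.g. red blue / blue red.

At row 1, column 2: row 1 has {blue,green,yellow}; column 2 has {blue}; that leaves red.
At row 2, column 2: row 2 has {red,blue,yellow}; column 2 has {red,blue}; that leaves green.
At row 3, column 4: row 3 has {red,blue,green}; column 4 has {red,blue,green}; that leaves yellow.
At row 4, column 1: row 4 has {red,blue}; column 1 has {red,blue,yellow}; that leaves green.
At row 4, column 2: row 4 has {red,blue,green}; column 2 has {red,blue,green}; that leaves yellow.

blue red yellow green / yellow green blue red / red blue green yellow / green yellow red blue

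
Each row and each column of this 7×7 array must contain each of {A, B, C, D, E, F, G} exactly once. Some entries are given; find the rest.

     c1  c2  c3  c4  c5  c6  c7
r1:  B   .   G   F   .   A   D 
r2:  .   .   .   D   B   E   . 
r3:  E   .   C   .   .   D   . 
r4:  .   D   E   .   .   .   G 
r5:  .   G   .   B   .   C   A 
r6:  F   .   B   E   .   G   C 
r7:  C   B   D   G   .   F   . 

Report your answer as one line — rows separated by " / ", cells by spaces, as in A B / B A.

B E G F C A D / G C A D B E F / E F C A G D B / A D E C F B G / D G F B E C A / F A B E D G C / C B D G A F E

(r2,c7) = F
(r3,c4) = A
(r3,c7) = B
(r4,c1) = A
(r4,c4) = C
(r4,c5) = F
(r4,c6) = B
(r5,c1) = D
(r5,c3) = F
(r5,c5) = E
(r6,c2) = A
(r6,c5) = D
(r7,c5) = A
(r7,c7) = E
(r1,c5) = C
(r2,c1) = G
(r2,c2) = C
(r2,c3) = A
(r3,c2) = F
(r3,c5) = G
(r1,c2) = E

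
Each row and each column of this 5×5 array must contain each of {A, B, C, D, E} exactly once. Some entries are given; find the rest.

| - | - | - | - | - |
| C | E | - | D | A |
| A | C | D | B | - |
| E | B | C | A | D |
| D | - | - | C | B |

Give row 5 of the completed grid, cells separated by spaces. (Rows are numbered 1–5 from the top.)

D A E C B

(r1,c1) = B
(r1,c4) = E
(r1,c5) = C
(r2,c3) = B
(r3,c5) = E
(r5,c2) = A
(r5,c3) = E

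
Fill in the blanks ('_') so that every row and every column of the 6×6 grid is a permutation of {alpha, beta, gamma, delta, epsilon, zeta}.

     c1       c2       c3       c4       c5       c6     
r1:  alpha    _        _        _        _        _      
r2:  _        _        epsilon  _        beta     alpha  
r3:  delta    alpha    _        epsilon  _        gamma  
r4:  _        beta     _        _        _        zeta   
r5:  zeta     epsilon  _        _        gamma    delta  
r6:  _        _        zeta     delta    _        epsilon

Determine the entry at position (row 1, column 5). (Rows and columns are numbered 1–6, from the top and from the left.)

epsilon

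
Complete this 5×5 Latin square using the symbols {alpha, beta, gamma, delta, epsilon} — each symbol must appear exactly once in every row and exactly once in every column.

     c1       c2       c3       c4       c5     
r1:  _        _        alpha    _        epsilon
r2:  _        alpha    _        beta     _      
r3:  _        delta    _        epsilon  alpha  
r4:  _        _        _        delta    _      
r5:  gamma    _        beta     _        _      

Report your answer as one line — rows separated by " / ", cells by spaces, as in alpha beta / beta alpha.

delta beta alpha gamma epsilon / epsilon alpha delta beta gamma / beta delta gamma epsilon alpha / alpha gamma epsilon delta beta / gamma epsilon beta alpha delta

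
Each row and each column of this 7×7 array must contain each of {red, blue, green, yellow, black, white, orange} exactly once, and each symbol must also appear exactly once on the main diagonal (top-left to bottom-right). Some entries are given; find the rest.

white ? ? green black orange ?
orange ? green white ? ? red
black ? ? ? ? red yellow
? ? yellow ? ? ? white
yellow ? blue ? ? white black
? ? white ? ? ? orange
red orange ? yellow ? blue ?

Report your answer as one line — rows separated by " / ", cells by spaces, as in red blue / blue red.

white yellow red green black orange blue / orange blue green white yellow black red / black white orange blue green red yellow / blue red yellow black orange green white / yellow green blue orange red white black / green black white red blue yellow orange / red orange black yellow white blue green

(r1,c3): row 1 has {green,black,white,orange}; column 3 has {blue,green,yellow,white}, so it must be red.
(r1,c7): row 1 has {red,green,black,white,orange}; column 7 has {red,yellow,black,white,orange}, so it must be blue.
(r3,c3): row 3 has {red,yellow,black}; column 3 has {red,blue,green,yellow,white}; the diagonal has {white}, so it must be orange.
(r3,c4): row 3 has {red,yellow,black,orange}; column 4 has {green,yellow,white}, so it must be blue.
(r7,c3): row 7 has {red,blue,yellow,orange}; column 3 has {red,blue,green,yellow,white,orange}, so it must be black.
(r7,c7): row 7 has {red,blue,yellow,black,orange}; column 7 has {red,blue,yellow,black,white,orange}; the diagonal has {white,orange}, so it must be green.
(r1,c2): row 1 has {red,blue,green,black,white,orange}; column 2 has {orange}, so it must be yellow.
(r5,c5): row 5 has {blue,yellow,black,white}; column 5 has {black}; the diagonal has {green,white,orange}, so it must be red.
(r7,c5): row 7 has {red,blue,green,yellow,black,orange}; column 5 has {red,black}, so it must be white.
(r3,c5): row 3 has {red,blue,yellow,black,orange}; column 5 has {red,black,white}, so it must be green.
(r4,c4): row 4 has {yellow,white}; column 4 has {blue,green,yellow,white}; the diagonal has {red,green,white,orange}, so it must be black.
(r4,c6): row 4 has {yellow,black,white}; column 6 has {red,blue,white,orange}, so it must be green.
(r5,c2): row 5 has {red,blue,yellow,black,white}; column 2 has {yellow,orange}, so it must be green.
(r5,c4): row 5 has {red,blue,green,yellow,black,white}; column 4 has {blue,green,yellow,black,white}, so it must be orange.
(r6,c4): row 6 has {white,orange}; column 4 has {blue,green,yellow,black,white,orange}, so it must be red.
(r6,c6): row 6 has {red,white,orange}; column 6 has {red,blue,green,white,orange}; the diagonal has {red,green,black,white,orange}, so it must be yellow.
(r2,c2): row 2 has {red,green,white,orange}; column 2 has {green,yellow,orange}; the diagonal has {red,green,yellow,black,white,orange}, so it must be blue.
(r2,c5): row 2 has {red,blue,green,white,orange}; column 5 has {red,green,black,white}, so it must be yellow.
(r2,c6): row 2 has {red,blue,green,yellow,white,orange}; column 6 has {red,blue,green,yellow,white,orange}, so it must be black.
(r3,c2): row 3 has {red,blue,green,yellow,black,orange}; column 2 has {blue,green,yellow,orange}, so it must be white.
(r4,c1): row 4 has {green,yellow,black,white}; column 1 has {red,yellow,black,white,orange}, so it must be blue.
(r4,c2): row 4 has {blue,green,yellow,black,white}; column 2 has {blue,green,yellow,white,orange}, so it must be red.
(r4,c5): row 4 has {red,blue,green,yellow,black,white}; column 5 has {red,green,yellow,black,white}, so it must be orange.
(r6,c1): row 6 has {red,yellow,white,orange}; column 1 has {red,blue,yellow,black,white,orange}, so it must be green.
(r6,c2): row 6 has {red,green,yellow,white,orange}; column 2 has {red,blue,green,yellow,white,orange}, so it must be black.
(r6,c5): row 6 has {red,green,yellow,black,white,orange}; column 5 has {red,green,yellow,black,white,orange}, so it must be blue.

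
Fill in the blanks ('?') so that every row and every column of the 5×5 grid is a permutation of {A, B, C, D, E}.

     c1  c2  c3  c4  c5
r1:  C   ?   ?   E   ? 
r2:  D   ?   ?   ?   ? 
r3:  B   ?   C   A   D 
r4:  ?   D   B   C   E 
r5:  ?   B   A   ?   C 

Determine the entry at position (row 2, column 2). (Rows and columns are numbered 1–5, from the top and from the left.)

C

Cell (r1,c2): row 1 has {C,E}; column 2 has {B,D} → A.
Cell (r1,c3): row 1 has {A,C,E}; column 3 has {A,B,C} → D.
Cell (r1,c5): row 1 has {A,C,D,E}; column 5 has {C,D,E} → B.
Cell (r2,c3): row 2 has {D}; column 3 has {A,B,C,D} → E.
Cell (r2,c4): row 2 has {D,E}; column 4 has {A,C,E} → B.
Cell (r2,c5): row 2 has {B,D,E}; column 5 has {B,C,D,E} → A.
Cell (r3,c2): row 3 has {A,B,C,D}; column 2 has {A,B,D} → E.
Cell (r4,c1): row 4 has {B,C,D,E}; column 1 has {B,C,D} → A.
Cell (r5,c1): row 5 has {A,B,C}; column 1 has {A,B,C,D} → E.
Cell (r5,c4): row 5 has {A,B,C,E}; column 4 has {A,B,C,E} → D.
Cell (r2,c2): row 2 has {A,B,D,E}; column 2 has {A,B,D,E} → C.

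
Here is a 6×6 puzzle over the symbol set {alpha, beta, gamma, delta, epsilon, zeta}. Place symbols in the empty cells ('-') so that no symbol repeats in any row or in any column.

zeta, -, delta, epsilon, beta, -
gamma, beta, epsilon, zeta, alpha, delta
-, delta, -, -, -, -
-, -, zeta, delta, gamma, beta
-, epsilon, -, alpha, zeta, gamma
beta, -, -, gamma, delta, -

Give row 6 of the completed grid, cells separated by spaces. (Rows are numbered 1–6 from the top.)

beta zeta alpha gamma delta epsilon

Cell (r1,c6): row 1 has {beta,delta,epsilon,zeta}; column 6 has {beta,gamma,delta} → alpha.
Cell (r3,c4): row 3 has {delta}; column 4 has {alpha,gamma,delta,epsilon,zeta} → beta.
Cell (r3,c5): row 3 has {beta,delta}; column 5 has {alpha,beta,gamma,delta,zeta} → epsilon.
Cell (r3,c6): row 3 has {beta,delta,epsilon}; column 6 has {alpha,beta,gamma,delta} → zeta.
Cell (r4,c2): row 4 has {beta,gamma,delta,zeta}; column 2 has {beta,delta,epsilon} → alpha.
Cell (r5,c1): row 5 has {alpha,gamma,epsilon,zeta}; column 1 has {beta,gamma,zeta} → delta.
Cell (r5,c3): row 5 has {alpha,gamma,delta,epsilon,zeta}; column 3 has {delta,epsilon,zeta} → beta.
Cell (r6,c2): row 6 has {beta,gamma,delta}; column 2 has {alpha,beta,delta,epsilon} → zeta.
Cell (r6,c3): row 6 has {beta,gamma,delta,zeta}; column 3 has {beta,delta,epsilon,zeta} → alpha.
Cell (r6,c6): row 6 has {alpha,beta,gamma,delta,zeta}; column 6 has {alpha,beta,gamma,delta,zeta} → epsilon.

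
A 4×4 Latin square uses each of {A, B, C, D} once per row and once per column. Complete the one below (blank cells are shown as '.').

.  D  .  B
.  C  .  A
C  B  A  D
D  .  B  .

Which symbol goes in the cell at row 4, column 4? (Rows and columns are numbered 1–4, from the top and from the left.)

row 1 has {B,D}; column 1 has {C,D} — only A is left for (r1,c1).
row 1 has {A,B,D}; column 3 has {A,B} — only C is left for (r1,c3).
row 2 has {A,C}; column 1 has {A,C,D} — only B is left for (r2,c1).
row 2 has {A,B,C}; column 3 has {A,B,C} — only D is left for (r2,c3).
row 4 has {B,D}; column 2 has {B,C,D} — only A is left for (r4,c2).
row 4 has {A,B,D}; column 4 has {A,B,D} — only C is left for (r4,c4).

C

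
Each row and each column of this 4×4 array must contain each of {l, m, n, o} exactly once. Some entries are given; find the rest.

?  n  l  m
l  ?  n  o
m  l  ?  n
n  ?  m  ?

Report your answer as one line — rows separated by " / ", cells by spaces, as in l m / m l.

o n l m / l m n o / m l o n / n o m l

row 1 has {l,m,n}; column 1 has {l,m,n} — only o is left for (r1,c1).
row 2 has {l,n,o}; column 2 has {l,n} — only m is left for (r2,c2).
row 3 has {l,m,n}; column 3 has {l,m,n} — only o is left for (r3,c3).
row 4 has {m,n}; column 2 has {l,m,n} — only o is left for (r4,c2).
row 4 has {m,n,o}; column 4 has {m,n,o} — only l is left for (r4,c4).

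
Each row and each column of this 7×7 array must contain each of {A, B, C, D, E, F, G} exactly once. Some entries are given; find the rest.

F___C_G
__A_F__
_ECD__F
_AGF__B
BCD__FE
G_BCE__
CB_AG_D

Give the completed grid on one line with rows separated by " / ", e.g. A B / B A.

F D E B C A G / D G A E F B C / A E C D B G F / E A G F D C B / B C D G A F E / G F B C E D A / C B F A G E D

(r1,c2) = D
(r1,c3) = E
(r1,c4) = B
(r1,c6) = A
(r2,c2) = G
(r2,c4) = E
(r2,c7) = C
(r3,c1) = A
(r3,c5) = B
(r3,c6) = G
(r4,c5) = D
(r5,c4) = G
(r5,c5) = A
(r6,c2) = F
(r6,c6) = D
(r6,c7) = A
(r7,c3) = F
(r7,c6) = E
(r2,c1) = D
(r2,c6) = B
(r4,c1) = E
(r4,c6) = C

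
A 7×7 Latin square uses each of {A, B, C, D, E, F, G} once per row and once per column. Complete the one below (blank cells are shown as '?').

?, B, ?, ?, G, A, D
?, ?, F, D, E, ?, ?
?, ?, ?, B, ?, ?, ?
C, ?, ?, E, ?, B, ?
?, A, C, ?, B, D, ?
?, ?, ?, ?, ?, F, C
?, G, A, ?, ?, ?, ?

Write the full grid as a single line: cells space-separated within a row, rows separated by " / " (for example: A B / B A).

F B E C G A D / B C F D E G A / A D G B F C E / C F D E A B G / E A C G B D F / G E B A D F C / D G A F C E B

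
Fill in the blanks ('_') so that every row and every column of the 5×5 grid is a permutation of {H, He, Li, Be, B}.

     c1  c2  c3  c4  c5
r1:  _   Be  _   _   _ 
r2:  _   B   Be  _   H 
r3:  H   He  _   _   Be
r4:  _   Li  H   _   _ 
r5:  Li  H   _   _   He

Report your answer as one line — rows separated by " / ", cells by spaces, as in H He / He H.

At row 2, column 1: row 2 has {H,Be,B}; column 1 has {H,Li}; that leaves He.
At row 2, column 4: row 2 has {H,He,Be,B}; column 4 is empty so far; that leaves Li.
At row 3, column 4: row 3 has {H,He,Be}; column 4 has {Li}; that leaves B.
At row 4, column 5: row 4 has {H,Li}; column 5 has {H,He,Be}; that leaves B.
At row 5, column 3: row 5 has {H,He,Li}; column 3 has {H,Be}; that leaves B.
At row 5, column 4: row 5 has {H,He,Li,B}; column 4 has {Li,B}; that leaves Be.
At row 1, column 1: row 1 has {Be}; column 1 has {H,He,Li}; that leaves B.
At row 1, column 5: row 1 has {Be,B}; column 5 has {H,He,Be,B}; that leaves Li.
At row 3, column 3: row 3 has {H,He,Be,B}; column 3 has {H,Be,B}; that leaves Li.
At row 4, column 1: row 4 has {H,Li,B}; column 1 has {H,He,Li,B}; that leaves Be.
At row 4, column 4: row 4 has {H,Li,Be,B}; column 4 has {Li,Be,B}; that leaves He.
At row 1, column 3: row 1 has {Li,Be,B}; column 3 has {H,Li,Be,B}; that leaves He.
At row 1, column 4: row 1 has {He,Li,Be,B}; column 4 has {He,Li,Be,B}; that leaves H.

B Be He H Li / He B Be Li H / H He Li B Be / Be Li H He B / Li H B Be He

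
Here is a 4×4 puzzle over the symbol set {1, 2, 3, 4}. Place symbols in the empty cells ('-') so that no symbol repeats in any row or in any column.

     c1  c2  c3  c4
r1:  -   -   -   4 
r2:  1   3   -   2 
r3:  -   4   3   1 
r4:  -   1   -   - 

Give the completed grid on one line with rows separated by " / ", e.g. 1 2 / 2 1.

3 2 1 4 / 1 3 4 2 / 2 4 3 1 / 4 1 2 3

(r1,c2) = 2
(r1,c3) = 1
(r2,c3) = 4
(r3,c1) = 2
(r4,c3) = 2
(r4,c4) = 3
(r1,c1) = 3
(r4,c1) = 4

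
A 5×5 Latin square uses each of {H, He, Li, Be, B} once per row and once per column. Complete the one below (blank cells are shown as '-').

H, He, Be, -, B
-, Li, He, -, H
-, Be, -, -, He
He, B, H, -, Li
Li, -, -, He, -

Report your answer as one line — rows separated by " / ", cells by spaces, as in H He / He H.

H He Be Li B / Be Li He B H / B Be Li H He / He B H Be Li / Li H B He Be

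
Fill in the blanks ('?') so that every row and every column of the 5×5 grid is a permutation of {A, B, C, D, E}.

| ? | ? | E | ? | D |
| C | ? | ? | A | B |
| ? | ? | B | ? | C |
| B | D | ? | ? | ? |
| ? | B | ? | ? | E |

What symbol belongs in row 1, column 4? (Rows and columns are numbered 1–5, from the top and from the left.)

B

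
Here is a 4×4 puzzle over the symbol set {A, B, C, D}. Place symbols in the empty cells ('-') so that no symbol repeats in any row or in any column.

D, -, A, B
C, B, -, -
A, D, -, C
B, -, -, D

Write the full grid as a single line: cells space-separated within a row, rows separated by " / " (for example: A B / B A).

D C A B / C B D A / A D B C / B A C D

At row 1, column 2: row 1 has {A,B,D}; column 2 has {B,D}; that leaves C.
At row 2, column 3: row 2 has {B,C}; column 3 has {A}; that leaves D.
At row 2, column 4: row 2 has {B,C,D}; column 4 has {B,C,D}; that leaves A.
At row 3, column 3: row 3 has {A,C,D}; column 3 has {A,D}; that leaves B.
At row 4, column 2: row 4 has {B,D}; column 2 has {B,C,D}; that leaves A.
At row 4, column 3: row 4 has {A,B,D}; column 3 has {A,B,D}; that leaves C.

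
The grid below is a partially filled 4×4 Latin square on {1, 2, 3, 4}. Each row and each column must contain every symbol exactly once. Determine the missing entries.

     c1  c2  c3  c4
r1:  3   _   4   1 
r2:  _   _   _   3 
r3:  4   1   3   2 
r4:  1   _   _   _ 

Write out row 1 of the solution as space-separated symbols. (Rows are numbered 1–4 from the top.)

3 2 4 1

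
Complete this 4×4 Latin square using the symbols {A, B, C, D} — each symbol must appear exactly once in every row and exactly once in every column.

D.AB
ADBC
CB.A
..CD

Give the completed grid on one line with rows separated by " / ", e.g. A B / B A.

D C A B / A D B C / C B D A / B A C D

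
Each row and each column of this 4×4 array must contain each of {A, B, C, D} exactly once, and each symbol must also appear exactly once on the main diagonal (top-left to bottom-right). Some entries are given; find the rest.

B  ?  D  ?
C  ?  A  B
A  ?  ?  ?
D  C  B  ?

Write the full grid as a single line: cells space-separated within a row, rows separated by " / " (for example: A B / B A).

At row 1, column 2: row 1 has {B,D}; column 2 has {C}; that leaves A.
At row 1, column 4: row 1 has {A,B,D}; column 4 has {B}; that leaves C.
At row 2, column 2: row 2 has {A,B,C}; column 2 has {A,C}; the diagonal has {B}; that leaves D.
At row 3, column 2: row 3 has {A}; column 2 has {A,C,D}; that leaves B.
At row 3, column 3: row 3 has {A,B}; column 3 has {A,B,D}; the diagonal has {B,D}; that leaves C.
At row 3, column 4: row 3 has {A,B,C}; column 4 has {B,C}; that leaves D.
At row 4, column 4: row 4 has {B,C,D}; column 4 has {B,C,D}; the diagonal has {B,C,D}; that leaves A.

B A D C / C D A B / A B C D / D C B A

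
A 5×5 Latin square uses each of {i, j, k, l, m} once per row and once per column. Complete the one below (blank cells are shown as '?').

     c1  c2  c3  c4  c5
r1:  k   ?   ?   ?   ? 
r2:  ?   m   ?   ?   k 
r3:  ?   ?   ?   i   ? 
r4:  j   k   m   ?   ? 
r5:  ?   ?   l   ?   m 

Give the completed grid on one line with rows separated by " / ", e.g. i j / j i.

k i j m l / l m i j k / m l k i j / j k m l i / i j l k m

At row 4, column 4: row 4 has {j,k,m}; column 4 has {i}; that leaves l.
At row 4, column 5: row 4 has {j,k,l,m}; column 5 has {k,m}; that leaves i.
At row 5, column 1: row 5 has {l,m}; column 1 has {j,k}; that leaves i.
At row 5, column 2: row 5 has {i,l,m}; column 2 has {k,m}; that leaves j.
At row 5, column 4: row 5 has {i,j,l,m}; column 4 has {i,l}; that leaves k.
At row 2, column 1: row 2 has {k,m}; column 1 has {i,j,k}; that leaves l.
At row 2, column 4: row 2 has {k,l,m}; column 4 has {i,k,l}; that leaves j.
At row 3, column 1: row 3 has {i}; column 1 has {i,j,k,l}; that leaves m.
At row 3, column 2: row 3 has {i,m}; column 2 has {j,k,m}; that leaves l.
At row 3, column 5: row 3 has {i,l,m}; column 5 has {i,k,m}; that leaves j.
At row 1, column 2: row 1 has {k}; column 2 has {j,k,l,m}; that leaves i.
At row 1, column 3: row 1 has {i,k}; column 3 has {l,m}; that leaves j.
At row 1, column 4: row 1 has {i,j,k}; column 4 has {i,j,k,l}; that leaves m.
At row 1, column 5: row 1 has {i,j,k,m}; column 5 has {i,j,k,m}; that leaves l.
At row 2, column 3: row 2 has {j,k,l,m}; column 3 has {j,l,m}; that leaves i.
At row 3, column 3: row 3 has {i,j,l,m}; column 3 has {i,j,l,m}; that leaves k.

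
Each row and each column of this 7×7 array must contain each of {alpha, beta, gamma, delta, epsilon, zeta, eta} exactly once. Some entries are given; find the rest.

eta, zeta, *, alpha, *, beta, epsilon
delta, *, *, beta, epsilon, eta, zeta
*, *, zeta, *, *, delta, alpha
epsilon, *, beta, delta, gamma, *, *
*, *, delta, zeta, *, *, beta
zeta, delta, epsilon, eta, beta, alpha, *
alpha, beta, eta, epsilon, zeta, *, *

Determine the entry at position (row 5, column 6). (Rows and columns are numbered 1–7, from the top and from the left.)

(r1,c3) = gamma
(r1,c5) = delta
(r2,c3) = alpha
(r3,c4) = gamma
(r3,c5) = eta
(r4,c6) = zeta
(r4,c7) = eta
(r5,c1) = gamma
(r5,c5) = alpha
(r5,c6) = epsilon

epsilon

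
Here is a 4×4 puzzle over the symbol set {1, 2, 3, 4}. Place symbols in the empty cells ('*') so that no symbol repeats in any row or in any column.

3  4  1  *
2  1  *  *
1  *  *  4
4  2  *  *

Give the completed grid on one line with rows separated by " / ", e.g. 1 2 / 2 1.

3 4 1 2 / 2 1 4 3 / 1 3 2 4 / 4 2 3 1

Cell (r1,c4): row 1 has {1,3,4}; column 4 has {4} → 2.
Cell (r2,c4): row 2 has {1,2}; column 4 has {2,4} → 3.
Cell (r3,c2): row 3 has {1,4}; column 2 has {1,2,4} → 3.
Cell (r3,c3): row 3 has {1,3,4}; column 3 has {1} → 2.
Cell (r4,c3): row 4 has {2,4}; column 3 has {1,2} → 3.
Cell (r4,c4): row 4 has {2,3,4}; column 4 has {2,3,4} → 1.
Cell (r2,c3): row 2 has {1,2,3}; column 3 has {1,2,3} → 4.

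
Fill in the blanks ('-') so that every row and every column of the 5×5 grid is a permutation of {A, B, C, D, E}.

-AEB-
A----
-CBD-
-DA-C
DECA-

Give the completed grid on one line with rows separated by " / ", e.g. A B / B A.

C A E B D / A B D C E / E C B D A / B D A E C / D E C A B

(r1,c1) = C
(r1,c5) = D
(r2,c2) = B
(r2,c3) = D
(r2,c5) = E
(r3,c1) = E
(r3,c5) = A
(r4,c1) = B
(r4,c4) = E
(r5,c5) = B
(r2,c4) = C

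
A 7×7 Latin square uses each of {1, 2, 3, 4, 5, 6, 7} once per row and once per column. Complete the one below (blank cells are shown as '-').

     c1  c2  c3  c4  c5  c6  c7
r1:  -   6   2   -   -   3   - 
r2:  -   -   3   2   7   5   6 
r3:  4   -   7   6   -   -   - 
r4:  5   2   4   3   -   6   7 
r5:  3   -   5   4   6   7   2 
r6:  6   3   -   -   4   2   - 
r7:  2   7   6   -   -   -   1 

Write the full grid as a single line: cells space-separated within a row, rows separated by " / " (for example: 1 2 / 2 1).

(r2,c1): row 2 has {2,3,5,6,7}; column 1 has {2,3,4,5,6}, so it must be 1.
(r2,c2): row 2 has {1,2,3,5,6,7}; column 2 has {2,3,6,7}, so it must be 4.
(r3,c6): row 3 has {4,6,7}; column 6 has {2,3,5,6,7}, so it must be 1.
(r4,c5): row 4 has {2,3,4,5,6,7}; column 5 has {4,6,7}, so it must be 1.
(r5,c2): row 5 has {2,3,4,5,6,7}; column 2 has {2,3,4,6,7}, so it must be 1.
(r6,c3): row 6 has {2,3,4,6}; column 3 has {2,3,4,5,6,7}, so it must be 1.
(r6,c7): row 6 has {1,2,3,4,6}; column 7 has {1,2,6,7}, so it must be 5.
(r7,c4): row 7 has {1,2,6,7}; column 4 has {2,3,4,6}, so it must be 5.
(r7,c5): row 7 has {1,2,5,6,7}; column 5 has {1,4,6,7}, so it must be 3.
(r7,c6): row 7 has {1,2,3,5,6,7}; column 6 has {1,2,3,5,6,7}, so it must be 4.
(r1,c1): row 1 has {2,3,6}; column 1 has {1,2,3,4,5,6}, so it must be 7.
(r1,c4): row 1 has {2,3,6,7}; column 4 has {2,3,4,5,6}, so it must be 1.
(r1,c5): row 1 has {1,2,3,6,7}; column 5 has {1,3,4,6,7}, so it must be 5.
(r1,c7): row 1 has {1,2,3,5,6,7}; column 7 has {1,2,5,6,7}, so it must be 4.
(r3,c2): row 3 has {1,4,6,7}; column 2 has {1,2,3,4,6,7}, so it must be 5.
(r3,c5): row 3 has {1,4,5,6,7}; column 5 has {1,3,4,5,6,7}, so it must be 2.
(r3,c7): row 3 has {1,2,4,5,6,7}; column 7 has {1,2,4,5,6,7}, so it must be 3.
(r6,c4): row 6 has {1,2,3,4,5,6}; column 4 has {1,2,3,4,5,6}, so it must be 7.

7 6 2 1 5 3 4 / 1 4 3 2 7 5 6 / 4 5 7 6 2 1 3 / 5 2 4 3 1 6 7 / 3 1 5 4 6 7 2 / 6 3 1 7 4 2 5 / 2 7 6 5 3 4 1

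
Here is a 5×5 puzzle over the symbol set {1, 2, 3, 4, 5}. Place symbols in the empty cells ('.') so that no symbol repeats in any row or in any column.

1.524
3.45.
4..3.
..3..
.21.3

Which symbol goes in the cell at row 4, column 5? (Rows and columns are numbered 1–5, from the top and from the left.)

5

At row 1, column 2: row 1 has {1,2,4,5}; column 2 has {2}; that leaves 3.
At row 2, column 2: row 2 has {3,4,5}; column 2 has {2,3}; that leaves 1.
At row 2, column 5: row 2 has {1,3,4,5}; column 5 has {3,4}; that leaves 2.
At row 3, column 2: row 3 has {3,4}; column 2 has {1,2,3}; that leaves 5.
At row 3, column 3: row 3 has {3,4,5}; column 3 has {1,3,4,5}; that leaves 2.
At row 3, column 5: row 3 has {2,3,4,5}; column 5 has {2,3,4}; that leaves 1.
At row 4, column 2: row 4 has {3}; column 2 has {1,2,3,5}; that leaves 4.
At row 4, column 4: row 4 has {3,4}; column 4 has {2,3,5}; that leaves 1.
At row 4, column 5: row 4 has {1,3,4}; column 5 has {1,2,3,4}; that leaves 5.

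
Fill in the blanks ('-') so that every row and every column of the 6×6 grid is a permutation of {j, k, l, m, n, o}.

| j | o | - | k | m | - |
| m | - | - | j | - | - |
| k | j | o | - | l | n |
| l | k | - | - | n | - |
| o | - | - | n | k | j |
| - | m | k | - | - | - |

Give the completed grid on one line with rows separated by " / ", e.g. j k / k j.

(r1,c6) = l
(r2,c5) = o
(r2,c6) = k
(r3,c4) = m
(r4,c4) = o
(r4,c6) = m
(r5,c2) = l
(r5,c3) = m
(r6,c1) = n
(r6,c4) = l
(r6,c5) = j
(r6,c6) = o
(r1,c3) = n
(r2,c2) = n
(r2,c3) = l
(r4,c3) = j

j o n k m l / m n l j o k / k j o m l n / l k j o n m / o l m n k j / n m k l j o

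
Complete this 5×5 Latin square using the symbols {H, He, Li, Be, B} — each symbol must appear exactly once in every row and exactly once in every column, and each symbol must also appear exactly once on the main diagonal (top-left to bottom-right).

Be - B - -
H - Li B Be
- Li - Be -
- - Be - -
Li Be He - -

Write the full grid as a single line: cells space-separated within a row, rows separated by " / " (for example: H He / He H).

Be H B He Li / H He Li B Be / B Li H Be He / He B Be Li H / Li Be He H B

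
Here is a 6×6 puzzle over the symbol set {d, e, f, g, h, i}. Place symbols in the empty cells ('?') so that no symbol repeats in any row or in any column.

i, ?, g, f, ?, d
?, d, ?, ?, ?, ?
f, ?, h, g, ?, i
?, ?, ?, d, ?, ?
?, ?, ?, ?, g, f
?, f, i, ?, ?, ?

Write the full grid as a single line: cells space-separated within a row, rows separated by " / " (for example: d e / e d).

(r3,c2) = e
(r3,c5) = d
(r1,c2) = h
(r1,c5) = e
(r5,c2) = i
(r6,c5) = h
(r4,c2) = g
(r6,c4) = e
(r6,c6) = g
(r5,c4) = h
(r6,c1) = d
(r2,c4) = i
(r2,c5) = f
(r4,c5) = i
(r5,c1) = e
(r5,c3) = d
(r2,c3) = e
(r2,c6) = h
(r4,c1) = h
(r4,c3) = f
(r4,c6) = e
(r2,c1) = g

i h g f e d / g d e i f h / f e h g d i / h g f d i e / e i d h g f / d f i e h g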